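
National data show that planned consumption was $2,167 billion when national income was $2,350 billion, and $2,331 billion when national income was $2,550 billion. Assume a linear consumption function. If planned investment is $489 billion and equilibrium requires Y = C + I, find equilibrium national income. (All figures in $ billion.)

Y = 4050

MPC = (2331 − 2167)/(2550 − 2350) = 164/200 = 0.82
a = 2167 − 0.82(2350) = 240
Equilibrium: Y = 240 + 0.82Y + 489
0.18Y = 729, so Y = 729/0.18 = 4050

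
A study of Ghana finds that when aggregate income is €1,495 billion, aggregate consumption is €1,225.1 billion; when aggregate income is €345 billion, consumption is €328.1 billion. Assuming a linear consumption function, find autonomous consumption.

MPC = ΔC/ΔY = (1225.1 − 328.1)/(1495 − 345) = 897/1150 = 0.78
a = C − MPC·Y = 328.1 − 0.78(345) = 328.1 − 269.1 = 59

a = 59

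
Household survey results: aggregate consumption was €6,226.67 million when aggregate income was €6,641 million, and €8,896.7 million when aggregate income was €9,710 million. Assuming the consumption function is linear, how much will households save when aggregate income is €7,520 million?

S = 528.6

MPC = (8896.7 − 6226.67)/(9710 − 6641) = 2670.03/3069 = 0.87
a = 6226.67 − 0.87(6641) = 6226.67 − 5777.67 = 449
C = 449 + 0.87(7520) = 6991.4
S = 7520 − 6991.4 = 528.6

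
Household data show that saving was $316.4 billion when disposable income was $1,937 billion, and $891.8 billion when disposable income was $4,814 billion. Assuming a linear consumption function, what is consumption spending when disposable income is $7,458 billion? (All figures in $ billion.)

MPS = ΔS/ΔY = (891.8 − 316.4)/(4814 − 1937) = 575.4/2877 = 0.2
MPC = 1 − MPS = 0.8
Autonomous saving = 316.4 − 0.2(1937) = -71, so a = 71
C = 71 + 0.8(7458) = 71 + 5966.4 = 6037.4

C = 6037.4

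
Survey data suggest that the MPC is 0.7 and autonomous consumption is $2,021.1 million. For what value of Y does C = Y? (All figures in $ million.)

At break-even, C = Y: 2021.1 + 0.7Y = Y
0.3Y = 2021.1, so Y = 2021.1/0.3 = 6737

Y = 6737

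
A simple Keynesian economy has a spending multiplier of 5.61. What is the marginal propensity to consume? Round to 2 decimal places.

MPC = 0.82

k = 1/(1 − MPC), so 1 − MPC = 1/k = 1/5.61 = 0.1783
MPC = 1 − 0.1783 = 0.82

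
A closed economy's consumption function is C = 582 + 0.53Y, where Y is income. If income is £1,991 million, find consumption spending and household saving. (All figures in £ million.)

C = 1637.23; S = 353.77

C = 582 + 0.53(1991) = 582 + 1055.23 = 1637.23
S = Y − C = 1991 − 1637.23 = 353.77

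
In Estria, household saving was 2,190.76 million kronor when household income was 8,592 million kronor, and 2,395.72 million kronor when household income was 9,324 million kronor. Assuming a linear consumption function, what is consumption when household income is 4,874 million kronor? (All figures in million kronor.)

MPS = ΔS/ΔY = (2395.72 − 2190.76)/(9324 − 8592) = 204.96/732 = 0.28
MPC = 1 − MPS = 0.72
Autonomous saving = 2190.76 − 0.28(8592) = -215, so a = 215
C = 215 + 0.72(4874) = 215 + 3509.28 = 3724.28

C = 3724.28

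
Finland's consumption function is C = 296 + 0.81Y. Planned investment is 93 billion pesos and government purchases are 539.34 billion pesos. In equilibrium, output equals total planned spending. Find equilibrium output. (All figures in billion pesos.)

Y = 4886

Y = C + I + G = 296 + 0.81Y + 93 + 539.34
Y − 0.81Y = 928.34
0.19Y = 928.34, so Y = 928.34/0.19 = 4886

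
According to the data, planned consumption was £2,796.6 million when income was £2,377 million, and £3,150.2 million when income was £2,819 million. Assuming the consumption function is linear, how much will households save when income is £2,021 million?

MPC = (3150.2 − 2796.6)/(2819 − 2377) = 353.6/442 = 0.8
a = 2796.6 − 0.8(2377) = 2796.6 − 1901.6 = 895
C = 895 + 0.8(2021) = 2511.8
S = 2021 − 2511.8 = -490.8

S = -490.8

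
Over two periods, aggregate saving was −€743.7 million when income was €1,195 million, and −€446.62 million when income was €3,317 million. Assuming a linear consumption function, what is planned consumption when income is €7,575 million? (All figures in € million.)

MPS = ΔS/ΔY = (-446.62 − (-743.7))/(3317 − 1195) = 297.08/2122 = 0.14
MPC = 1 − MPS = 0.86
Autonomous saving = -743.7 − 0.14(1195) = -911, so a = 911
C = 911 + 0.86(7575) = 911 + 6514.5 = 7425.5

C = 7425.5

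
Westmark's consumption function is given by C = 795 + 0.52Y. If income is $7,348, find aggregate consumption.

C = 795 + 0.52(7348) = 795 + 3820.96 = 4615.96

C = 4615.96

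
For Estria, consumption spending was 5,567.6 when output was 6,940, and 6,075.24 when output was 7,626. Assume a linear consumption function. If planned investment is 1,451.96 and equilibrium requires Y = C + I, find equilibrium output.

MPC = (6075.24 − 5567.6)/(7626 − 6940) = 507.64/686 = 0.74
a = 5567.6 − 0.74(6940) = 432
Equilibrium: Y = 432 + 0.74Y + 1451.96
0.26Y = 1883.96, so Y = 1883.96/0.26 = 7246

Y = 7246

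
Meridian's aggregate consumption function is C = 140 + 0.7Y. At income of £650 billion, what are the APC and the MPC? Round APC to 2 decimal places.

APC = 0.92; MPC = 0.7

MPC = 0.7 (the slope of the consumption function)
C = 140 + 0.7(650) = 595, so APC = 595/650 = 0.92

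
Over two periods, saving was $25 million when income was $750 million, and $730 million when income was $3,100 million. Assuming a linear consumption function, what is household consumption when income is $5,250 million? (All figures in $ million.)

C = 3875

MPS = ΔS/ΔY = (730 − 25)/(3100 − 750) = 705/2350 = 0.3
MPC = 1 − MPS = 0.7
Autonomous saving = 25 − 0.3(750) = -200, so a = 200
C = 200 + 0.7(5250) = 200 + 3675 = 3875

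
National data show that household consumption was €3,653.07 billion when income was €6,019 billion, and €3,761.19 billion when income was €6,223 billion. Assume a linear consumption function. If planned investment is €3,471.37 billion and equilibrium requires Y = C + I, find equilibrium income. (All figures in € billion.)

MPC = (3761.19 − 3653.07)/(6223 − 6019) = 108.12/204 = 0.53
a = 3653.07 − 0.53(6019) = 463
Equilibrium: Y = 463 + 0.53Y + 3471.37
0.47Y = 3934.37, so Y = 3934.37/0.47 = 8371

Y = 8371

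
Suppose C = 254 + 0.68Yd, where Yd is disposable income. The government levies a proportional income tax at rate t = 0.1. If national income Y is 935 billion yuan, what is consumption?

Yd = (1 − 0.1)(935) = 0.9(935) = 841.5
C = 254 + 0.68(841.5) = 254 + 572.22 = 826.22

C = 826.22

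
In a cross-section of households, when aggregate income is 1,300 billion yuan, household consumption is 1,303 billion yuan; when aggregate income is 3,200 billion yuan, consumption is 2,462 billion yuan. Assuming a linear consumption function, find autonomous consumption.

a = 510

MPC = ΔC/ΔY = (2462 − 1303)/(3200 − 1300) = 1159/1900 = 0.61
a = C − MPC·Y = 1303 − 0.61(1300) = 1303 − 793 = 510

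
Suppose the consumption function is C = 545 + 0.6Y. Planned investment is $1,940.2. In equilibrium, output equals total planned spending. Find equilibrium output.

Y = C + I = 545 + 0.6Y + 1940.2
Y − 0.6Y = 2485.2
0.4Y = 2485.2, so Y = 2485.2/0.4 = 6213

Y = 6213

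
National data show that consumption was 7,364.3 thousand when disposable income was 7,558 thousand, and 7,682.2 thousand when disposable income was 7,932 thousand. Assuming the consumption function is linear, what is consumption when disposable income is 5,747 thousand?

C = 5824.95

MPC = (7682.2 − 7364.3)/(7932 − 7558) = 317.9/374 = 0.85
a = 7364.3 − 0.85(7558) = 7364.3 − 6424.3 = 940
C = 940 + 0.85(5747) = 940 + 4884.95 = 5824.95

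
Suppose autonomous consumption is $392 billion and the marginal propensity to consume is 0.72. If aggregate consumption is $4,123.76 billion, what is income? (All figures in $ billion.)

392 + 0.72Y = 4123.76
0.72Y = 3731.76, so Y = 3731.76/0.72 = 5183

Y = 5183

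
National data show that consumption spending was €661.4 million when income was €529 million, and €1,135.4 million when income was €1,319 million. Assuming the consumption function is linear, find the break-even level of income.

Y = 860

MPC = (1135.4 − 661.4)/(1319 − 529) = 474/790 = 0.6
a = 661.4 − 0.6(529) = 661.4 − 317.4 = 344
Break-even: Y = a/(1−MPC) = 344/0.4 = 860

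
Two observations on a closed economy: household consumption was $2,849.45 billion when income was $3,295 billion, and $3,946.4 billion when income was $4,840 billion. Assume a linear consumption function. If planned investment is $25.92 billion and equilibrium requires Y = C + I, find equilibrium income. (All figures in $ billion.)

Y = 1848

MPC = (3946.4 − 2849.45)/(4840 − 3295) = 1096.95/1545 = 0.71
a = 2849.45 − 0.71(3295) = 510
Equilibrium: Y = 510 + 0.71Y + 25.92
0.29Y = 535.92, so Y = 535.92/0.29 = 1848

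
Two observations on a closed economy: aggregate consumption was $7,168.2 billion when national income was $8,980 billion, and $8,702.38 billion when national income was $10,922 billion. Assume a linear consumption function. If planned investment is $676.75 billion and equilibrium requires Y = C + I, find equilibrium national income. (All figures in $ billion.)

Y = 3575

MPC = (8702.38 − 7168.2)/(10922 − 8980) = 1534.18/1942 = 0.79
a = 7168.2 − 0.79(8980) = 74
Equilibrium: Y = 74 + 0.79Y + 676.75
0.21Y = 750.75, so Y = 750.75/0.21 = 3575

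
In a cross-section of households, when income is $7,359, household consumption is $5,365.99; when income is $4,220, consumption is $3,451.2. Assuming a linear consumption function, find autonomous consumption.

MPC = ΔC/ΔY = (5365.99 − 3451.2)/(7359 − 4220) = 1914.79/3139 = 0.61
a = C − MPC·Y = 3451.2 − 0.61(4220) = 3451.2 − 2574.2 = 877

a = 877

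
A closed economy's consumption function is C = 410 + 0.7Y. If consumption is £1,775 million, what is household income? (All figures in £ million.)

Y = 1950

410 + 0.7Y = 1775
0.7Y = 1365, so Y = 1365/0.7 = 1950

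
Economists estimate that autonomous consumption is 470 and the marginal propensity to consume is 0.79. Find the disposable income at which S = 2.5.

S = Y − C = -470 + 0.21Y
-470 + 0.21Y = 2.5, so 0.21Y = 472.5 and Y = 2250

Y = 2250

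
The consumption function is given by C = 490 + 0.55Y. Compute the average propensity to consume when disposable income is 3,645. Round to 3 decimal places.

APC = 0.684

C = 490 + 0.55(3645) = 2494.75
APC = C/Y = 2494.75/3645 = 0.684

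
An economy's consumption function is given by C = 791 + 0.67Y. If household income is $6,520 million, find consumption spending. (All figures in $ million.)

C = 5159.4

C = 791 + 0.67(6520) = 791 + 4368.4 = 5159.4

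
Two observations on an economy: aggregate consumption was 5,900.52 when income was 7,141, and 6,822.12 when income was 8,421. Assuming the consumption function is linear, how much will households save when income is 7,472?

S = 1333.16

MPC = (6822.12 − 5900.52)/(8421 − 7141) = 921.6/1280 = 0.72
a = 5900.52 − 0.72(7141) = 5900.52 − 5141.52 = 759
C = 759 + 0.72(7472) = 6138.84
S = 7472 − 6138.84 = 1333.16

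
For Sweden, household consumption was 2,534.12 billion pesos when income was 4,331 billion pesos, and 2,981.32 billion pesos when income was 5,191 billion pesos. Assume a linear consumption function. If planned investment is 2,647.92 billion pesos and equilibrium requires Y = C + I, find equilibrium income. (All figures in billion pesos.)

Y = 6104

MPC = (2981.32 − 2534.12)/(5191 − 4331) = 447.2/860 = 0.52
a = 2534.12 − 0.52(4331) = 282
Equilibrium: Y = 282 + 0.52Y + 2647.92
0.48Y = 2929.92, so Y = 2929.92/0.48 = 6104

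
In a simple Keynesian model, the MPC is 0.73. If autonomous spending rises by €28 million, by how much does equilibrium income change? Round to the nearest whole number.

ΔY ≈ 104

The multiplier is 1/(1 − MPC) = 1/0.27.
ΔY = 28/0.27 = 103.70 ≈ 104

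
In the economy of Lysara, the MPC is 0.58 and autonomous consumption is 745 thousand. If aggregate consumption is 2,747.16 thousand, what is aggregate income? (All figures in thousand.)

745 + 0.58Y = 2747.16
0.58Y = 2002.16, so Y = 2002.16/0.58 = 3452

Y = 3452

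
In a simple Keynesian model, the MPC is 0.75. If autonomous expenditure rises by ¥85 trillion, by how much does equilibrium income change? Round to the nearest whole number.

The multiplier is 1/(1 − MPC) = 1/0.25.
ΔY = 85/0.25 = 340.00 ≈ 340

ΔY ≈ 340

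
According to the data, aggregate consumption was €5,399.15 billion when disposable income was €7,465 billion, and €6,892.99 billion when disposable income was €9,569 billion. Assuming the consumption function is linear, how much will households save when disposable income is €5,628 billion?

S = 1533.12

MPC = (6892.99 − 5399.15)/(9569 − 7465) = 1493.84/2104 = 0.71
a = 5399.15 − 0.71(7465) = 5399.15 − 5300.15 = 99
C = 99 + 0.71(5628) = 4094.88
S = 5628 − 4094.88 = 1533.12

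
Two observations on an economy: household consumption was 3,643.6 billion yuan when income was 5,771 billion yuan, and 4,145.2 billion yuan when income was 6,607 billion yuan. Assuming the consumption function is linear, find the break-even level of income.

MPC = (4145.2 − 3643.6)/(6607 − 5771) = 501.6/836 = 0.6
a = 3643.6 − 0.6(5771) = 3643.6 − 3462.6 = 181
Break-even: Y = a/(1−MPC) = 181/0.4 = 452.5

Y = 452.5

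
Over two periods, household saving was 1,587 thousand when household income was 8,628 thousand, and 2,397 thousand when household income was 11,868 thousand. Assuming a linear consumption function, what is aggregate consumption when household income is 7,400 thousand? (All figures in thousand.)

MPS = ΔS/ΔY = (2397 − 1587)/(11868 − 8628) = 810/3240 = 0.25
MPC = 1 − MPS = 0.75
Autonomous saving = 1587 − 0.25(8628) = -570, so a = 570
C = 570 + 0.75(7400) = 570 + 5550 = 6120

C = 6120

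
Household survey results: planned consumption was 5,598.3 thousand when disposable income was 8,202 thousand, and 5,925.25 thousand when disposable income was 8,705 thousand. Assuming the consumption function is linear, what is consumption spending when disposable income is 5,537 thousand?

C = 3866.05

MPC = (5925.25 − 5598.3)/(8705 − 8202) = 326.95/503 = 0.65
a = 5598.3 − 0.65(8202) = 5598.3 − 5331.3 = 267
C = 267 + 0.65(5537) = 267 + 3599.05 = 3866.05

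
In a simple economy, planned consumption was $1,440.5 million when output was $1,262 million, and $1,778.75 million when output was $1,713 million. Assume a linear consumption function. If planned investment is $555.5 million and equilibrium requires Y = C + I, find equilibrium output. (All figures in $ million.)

Y = 4198

MPC = (1778.75 − 1440.5)/(1713 − 1262) = 338.25/451 = 0.75
a = 1440.5 − 0.75(1262) = 494
Equilibrium: Y = 494 + 0.75Y + 555.5
0.25Y = 1049.5, so Y = 1049.5/0.25 = 4198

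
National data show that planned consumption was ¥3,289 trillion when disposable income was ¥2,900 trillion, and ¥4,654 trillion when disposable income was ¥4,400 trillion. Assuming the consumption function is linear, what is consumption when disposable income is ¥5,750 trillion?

MPC = (4654 − 3289)/(4400 − 2900) = 1365/1500 = 0.91
a = 3289 − 0.91(2900) = 3289 − 2639 = 650
C = 650 + 0.91(5750) = 650 + 5232.5 = 5882.5

C = 5882.5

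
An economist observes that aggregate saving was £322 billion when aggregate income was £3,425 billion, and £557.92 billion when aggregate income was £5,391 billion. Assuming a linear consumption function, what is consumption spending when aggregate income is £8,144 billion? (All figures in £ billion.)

C = 7255.72

MPS = ΔS/ΔY = (557.92 − 322)/(5391 − 3425) = 235.92/1966 = 0.12
MPC = 1 − MPS = 0.88
Autonomous saving = 322 − 0.12(3425) = -89, so a = 89
C = 89 + 0.88(8144) = 89 + 7166.72 = 7255.72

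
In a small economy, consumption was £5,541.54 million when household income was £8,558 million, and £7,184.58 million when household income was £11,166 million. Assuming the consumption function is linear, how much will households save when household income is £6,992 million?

S = 2437.04

MPC = (7184.58 − 5541.54)/(11166 − 8558) = 1643.04/2608 = 0.63
a = 5541.54 − 0.63(8558) = 5541.54 − 5391.54 = 150
C = 150 + 0.63(6992) = 4554.96
S = 6992 − 4554.96 = 2437.04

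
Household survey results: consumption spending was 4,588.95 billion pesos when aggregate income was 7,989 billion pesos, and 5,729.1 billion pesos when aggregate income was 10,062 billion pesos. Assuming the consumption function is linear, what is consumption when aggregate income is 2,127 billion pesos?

MPC = (5729.1 − 4588.95)/(10062 − 7989) = 1140.15/2073 = 0.55
a = 4588.95 − 0.55(7989) = 4588.95 − 4393.95 = 195
C = 195 + 0.55(2127) = 195 + 1169.85 = 1364.85

C = 1364.85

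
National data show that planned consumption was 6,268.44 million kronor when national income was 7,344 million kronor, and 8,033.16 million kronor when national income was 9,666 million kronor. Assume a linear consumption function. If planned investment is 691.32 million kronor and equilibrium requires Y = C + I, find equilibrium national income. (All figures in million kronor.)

MPC = (8033.16 − 6268.44)/(9666 − 7344) = 1764.72/2322 = 0.76
a = 6268.44 − 0.76(7344) = 687
Equilibrium: Y = 687 + 0.76Y + 691.32
0.24Y = 1378.32, so Y = 1378.32/0.24 = 5743

Y = 5743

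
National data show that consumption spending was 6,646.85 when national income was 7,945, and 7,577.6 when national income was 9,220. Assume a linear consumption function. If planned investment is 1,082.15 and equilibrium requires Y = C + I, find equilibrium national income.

MPC = (7577.6 − 6646.85)/(9220 − 7945) = 930.75/1275 = 0.73
a = 6646.85 − 0.73(7945) = 847
Equilibrium: Y = 847 + 0.73Y + 1082.15
0.27Y = 1929.15, so Y = 1929.15/0.27 = 7145

Y = 7145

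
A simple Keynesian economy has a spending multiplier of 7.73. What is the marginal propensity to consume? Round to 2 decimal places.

k = 1/(1 − MPC), so 1 − MPC = 1/k = 1/7.73 = 0.1294
MPC = 1 − 0.1294 = 0.87

MPC = 0.87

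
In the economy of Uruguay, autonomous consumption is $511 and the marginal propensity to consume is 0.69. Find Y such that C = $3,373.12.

Y = 4148

511 + 0.69Y = 3373.12
0.69Y = 2862.12, so Y = 2862.12/0.69 = 4148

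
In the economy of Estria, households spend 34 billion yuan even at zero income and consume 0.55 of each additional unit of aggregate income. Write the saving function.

S = -34 + 0.45Y

S = Y − C = Y − (34 + 0.55Y) = -34 + (1 − 0.55)Y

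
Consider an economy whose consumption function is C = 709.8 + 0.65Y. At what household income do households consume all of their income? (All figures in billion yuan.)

At break-even, C = Y: 709.8 + 0.65Y = Y
0.35Y = 709.8, so Y = 709.8/0.35 = 2028

Y = 2028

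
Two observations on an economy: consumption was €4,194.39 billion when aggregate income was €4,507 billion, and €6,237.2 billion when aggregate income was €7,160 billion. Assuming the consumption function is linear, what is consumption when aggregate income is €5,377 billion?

C = 4864.29

MPC = (6237.2 − 4194.39)/(7160 − 4507) = 2042.81/2653 = 0.77
a = 4194.39 − 0.77(4507) = 4194.39 − 3470.39 = 724
C = 724 + 0.77(5377) = 724 + 4140.29 = 4864.29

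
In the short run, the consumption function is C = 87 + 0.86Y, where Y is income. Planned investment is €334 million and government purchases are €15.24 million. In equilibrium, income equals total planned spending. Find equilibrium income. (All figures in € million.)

Y = 3116

Y = C + I + G = 87 + 0.86Y + 334 + 15.24
Y − 0.86Y = 436.24
0.14Y = 436.24, so Y = 436.24/0.14 = 3116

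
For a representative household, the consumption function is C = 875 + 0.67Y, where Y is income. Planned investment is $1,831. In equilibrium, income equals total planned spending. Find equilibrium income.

Y = 8200

Y = C + I = 875 + 0.67Y + 1831
Y − 0.67Y = 2706
0.33Y = 2706, so Y = 2706/0.33 = 8200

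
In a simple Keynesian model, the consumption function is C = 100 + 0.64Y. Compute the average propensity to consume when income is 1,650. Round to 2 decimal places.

C = 100 + 0.64(1650) = 1156
APC = C/Y = 1156/1650 = 0.70

APC = 0.70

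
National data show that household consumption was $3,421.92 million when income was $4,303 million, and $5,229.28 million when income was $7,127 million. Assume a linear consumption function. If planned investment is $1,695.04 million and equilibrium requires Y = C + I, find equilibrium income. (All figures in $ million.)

Y = 6564

MPC = (5229.28 − 3421.92)/(7127 − 4303) = 1807.36/2824 = 0.64
a = 3421.92 − 0.64(4303) = 668
Equilibrium: Y = 668 + 0.64Y + 1695.04
0.36Y = 2363.04, so Y = 2363.04/0.36 = 6564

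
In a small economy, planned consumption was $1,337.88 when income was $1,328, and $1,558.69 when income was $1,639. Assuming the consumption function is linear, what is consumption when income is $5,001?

MPC = (1558.69 − 1337.88)/(1639 − 1328) = 220.81/311 = 0.71
a = 1337.88 − 0.71(1328) = 1337.88 − 942.88 = 395
C = 395 + 0.71(5001) = 395 + 3550.71 = 3945.71

C = 3945.71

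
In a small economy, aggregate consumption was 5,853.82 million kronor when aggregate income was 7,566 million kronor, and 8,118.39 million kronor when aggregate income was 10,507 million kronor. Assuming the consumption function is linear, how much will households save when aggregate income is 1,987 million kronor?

S = 429.01

MPC = (8118.39 − 5853.82)/(10507 − 7566) = 2264.57/2941 = 0.77
a = 5853.82 − 0.77(7566) = 5853.82 − 5825.82 = 28
C = 28 + 0.77(1987) = 1557.99
S = 1987 − 1557.99 = 429.01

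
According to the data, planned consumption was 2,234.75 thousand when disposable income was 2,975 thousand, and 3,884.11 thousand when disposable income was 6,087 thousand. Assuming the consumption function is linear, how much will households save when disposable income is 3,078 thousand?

S = 788.66

MPC = (3884.11 − 2234.75)/(6087 − 2975) = 1649.36/3112 = 0.53
a = 2234.75 − 0.53(2975) = 2234.75 − 1576.75 = 658
C = 658 + 0.53(3078) = 2289.34
S = 3078 − 2289.34 = 788.66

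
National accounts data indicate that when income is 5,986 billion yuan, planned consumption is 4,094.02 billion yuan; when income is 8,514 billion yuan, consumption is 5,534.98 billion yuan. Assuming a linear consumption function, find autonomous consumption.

MPC = ΔC/ΔY = (5534.98 − 4094.02)/(8514 − 5986) = 1440.96/2528 = 0.57
a = C − MPC·Y = 4094.02 − 0.57(5986) = 4094.02 − 3412.02 = 682

a = 682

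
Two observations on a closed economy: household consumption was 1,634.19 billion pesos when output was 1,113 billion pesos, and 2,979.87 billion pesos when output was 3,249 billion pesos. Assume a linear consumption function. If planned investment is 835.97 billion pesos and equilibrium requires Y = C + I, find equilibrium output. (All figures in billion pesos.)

Y = 4781

MPC = (2979.87 − 1634.19)/(3249 − 1113) = 1345.68/2136 = 0.63
a = 1634.19 − 0.63(1113) = 933
Equilibrium: Y = 933 + 0.63Y + 835.97
0.37Y = 1768.97, so Y = 1768.97/0.37 = 4781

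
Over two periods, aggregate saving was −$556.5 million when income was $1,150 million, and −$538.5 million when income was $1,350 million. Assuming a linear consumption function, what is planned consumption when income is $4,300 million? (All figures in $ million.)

MPS = ΔS/ΔY = (-538.5 − (-556.5))/(1350 − 1150) = 18/200 = 0.09
MPC = 1 − MPS = 0.91
Autonomous saving = -556.5 − 0.09(1150) = -660, so a = 660
C = 660 + 0.91(4300) = 660 + 3913 = 4573

C = 4573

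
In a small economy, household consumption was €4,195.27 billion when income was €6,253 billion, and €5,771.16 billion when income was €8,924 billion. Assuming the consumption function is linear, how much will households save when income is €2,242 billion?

MPC = (5771.16 − 4195.27)/(8924 − 6253) = 1575.89/2671 = 0.59
a = 4195.27 − 0.59(6253) = 4195.27 − 3689.27 = 506
C = 506 + 0.59(2242) = 1828.78
S = 2242 − 1828.78 = 413.22

S = 413.22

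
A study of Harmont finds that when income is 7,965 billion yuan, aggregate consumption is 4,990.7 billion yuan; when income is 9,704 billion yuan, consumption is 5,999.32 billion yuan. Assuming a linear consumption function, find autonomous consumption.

a = 371

MPC = ΔC/ΔY = (5999.32 − 4990.7)/(9704 − 7965) = 1008.62/1739 = 0.58
a = C − MPC·Y = 4990.7 − 0.58(7965) = 4990.7 − 4619.7 = 371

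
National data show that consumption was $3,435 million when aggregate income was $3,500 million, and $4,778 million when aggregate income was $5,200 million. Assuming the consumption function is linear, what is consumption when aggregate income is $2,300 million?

MPC = (4778 − 3435)/(5200 − 3500) = 1343/1700 = 0.79
a = 3435 − 0.79(3500) = 3435 − 2765 = 670
C = 670 + 0.79(2300) = 670 + 1817 = 2487

C = 2487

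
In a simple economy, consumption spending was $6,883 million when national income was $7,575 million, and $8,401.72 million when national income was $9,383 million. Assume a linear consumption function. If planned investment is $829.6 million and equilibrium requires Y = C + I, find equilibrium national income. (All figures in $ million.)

Y = 8435

MPC = (8401.72 − 6883)/(9383 − 7575) = 1518.72/1808 = 0.84
a = 6883 − 0.84(7575) = 520
Equilibrium: Y = 520 + 0.84Y + 829.6
0.16Y = 1349.6, so Y = 1349.6/0.16 = 8435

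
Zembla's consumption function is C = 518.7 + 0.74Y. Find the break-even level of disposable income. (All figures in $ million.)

Y = 1995

At break-even, C = Y: 518.7 + 0.74Y = Y
0.26Y = 518.7, so Y = 518.7/0.26 = 1995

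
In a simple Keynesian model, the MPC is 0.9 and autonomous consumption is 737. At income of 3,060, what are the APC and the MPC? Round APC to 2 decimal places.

APC = 1.14; MPC = 0.9

MPC = 0.9 (the slope of the consumption function)
C = 737 + 0.9(3060) = 3491, so APC = 3491/3060 = 1.14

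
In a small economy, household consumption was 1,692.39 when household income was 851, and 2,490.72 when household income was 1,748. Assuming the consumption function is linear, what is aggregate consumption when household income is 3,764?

C = 4284.96

MPC = (2490.72 − 1692.39)/(1748 − 851) = 798.33/897 = 0.89
a = 1692.39 − 0.89(851) = 1692.39 − 757.39 = 935
C = 935 + 0.89(3764) = 935 + 3349.96 = 4284.96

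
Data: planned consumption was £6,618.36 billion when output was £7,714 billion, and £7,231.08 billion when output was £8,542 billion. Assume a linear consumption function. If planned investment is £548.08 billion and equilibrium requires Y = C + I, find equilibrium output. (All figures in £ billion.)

Y = 5608

MPC = (7231.08 − 6618.36)/(8542 − 7714) = 612.72/828 = 0.74
a = 6618.36 − 0.74(7714) = 910
Equilibrium: Y = 910 + 0.74Y + 548.08
0.26Y = 1458.08, so Y = 1458.08/0.26 = 5608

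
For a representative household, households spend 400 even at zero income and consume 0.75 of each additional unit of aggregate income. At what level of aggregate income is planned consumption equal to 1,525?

400 + 0.75Y = 1525
0.75Y = 1125, so Y = 1125/0.75 = 1500

Y = 1500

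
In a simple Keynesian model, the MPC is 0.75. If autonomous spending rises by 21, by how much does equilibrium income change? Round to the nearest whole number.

ΔY ≈ 84

The multiplier is 1/(1 − MPC) = 1/0.25.
ΔY = 21/0.25 = 84.00 ≈ 84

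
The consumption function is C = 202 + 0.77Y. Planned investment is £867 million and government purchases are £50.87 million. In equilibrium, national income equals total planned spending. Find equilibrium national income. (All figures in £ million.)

Y = C + I + G = 202 + 0.77Y + 867 + 50.87
Y − 0.77Y = 1119.87
0.23Y = 1119.87, so Y = 1119.87/0.23 = 4869

Y = 4869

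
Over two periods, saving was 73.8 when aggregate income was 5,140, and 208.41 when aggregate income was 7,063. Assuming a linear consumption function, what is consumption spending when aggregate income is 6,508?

C = 6338.44

MPS = ΔS/ΔY = (208.41 − 73.8)/(7063 − 5140) = 134.61/1923 = 0.07
MPC = 1 − MPS = 0.93
Autonomous saving = 73.8 − 0.07(5140) = -286, so a = 286
C = 286 + 0.93(6508) = 286 + 6052.44 = 6338.44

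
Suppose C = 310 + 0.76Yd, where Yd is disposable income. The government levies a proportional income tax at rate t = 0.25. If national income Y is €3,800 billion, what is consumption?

Yd = (1 − 0.25)(3800) = 0.75(3800) = 2850
C = 310 + 0.76(2850) = 310 + 2166 = 2476

C = 2476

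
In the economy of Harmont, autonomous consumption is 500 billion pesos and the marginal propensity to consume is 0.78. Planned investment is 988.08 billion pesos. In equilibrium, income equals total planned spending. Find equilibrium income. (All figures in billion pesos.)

Y = 6764

Y = C + I = 500 + 0.78Y + 988.08
Y − 0.78Y = 1488.08
0.22Y = 1488.08, so Y = 1488.08/0.22 = 6764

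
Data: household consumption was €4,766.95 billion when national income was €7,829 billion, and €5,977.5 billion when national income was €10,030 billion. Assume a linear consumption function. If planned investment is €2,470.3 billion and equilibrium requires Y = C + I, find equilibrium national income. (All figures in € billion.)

Y = 6514

MPC = (5977.5 − 4766.95)/(10030 − 7829) = 1210.55/2201 = 0.55
a = 4766.95 − 0.55(7829) = 461
Equilibrium: Y = 461 + 0.55Y + 2470.3
0.45Y = 2931.3, so Y = 2931.3/0.45 = 6514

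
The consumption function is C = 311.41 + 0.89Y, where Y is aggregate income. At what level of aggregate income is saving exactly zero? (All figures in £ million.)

At break-even, C = Y: 311.41 + 0.89Y = Y
0.11Y = 311.41, so Y = 311.41/0.11 = 2831

Y = 2831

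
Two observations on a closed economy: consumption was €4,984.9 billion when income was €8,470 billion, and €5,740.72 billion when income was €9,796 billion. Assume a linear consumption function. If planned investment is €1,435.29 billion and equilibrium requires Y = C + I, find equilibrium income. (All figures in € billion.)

Y = 3703

MPC = (5740.72 − 4984.9)/(9796 − 8470) = 755.82/1326 = 0.57
a = 4984.9 − 0.57(8470) = 157
Equilibrium: Y = 157 + 0.57Y + 1435.29
0.43Y = 1592.29, so Y = 1592.29/0.43 = 3703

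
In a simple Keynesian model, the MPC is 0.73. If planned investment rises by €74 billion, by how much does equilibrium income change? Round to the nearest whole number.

ΔY ≈ 274

The multiplier is 1/(1 − MPC) = 1/0.27.
ΔY = 74/0.27 = 274.07 ≈ 274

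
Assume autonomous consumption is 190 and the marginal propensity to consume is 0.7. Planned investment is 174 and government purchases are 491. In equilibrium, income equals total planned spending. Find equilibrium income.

Y = 2850

Y = C + I + G = 190 + 0.7Y + 174 + 491
Y − 0.7Y = 855
0.3Y = 855, so Y = 855/0.3 = 2850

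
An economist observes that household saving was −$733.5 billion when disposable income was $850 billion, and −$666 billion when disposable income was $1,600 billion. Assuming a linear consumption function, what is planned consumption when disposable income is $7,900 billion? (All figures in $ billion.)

C = 7999

MPS = ΔS/ΔY = (-666 − (-733.5))/(1600 − 850) = 67.5/750 = 0.09
MPC = 1 − MPS = 0.91
Autonomous saving = -733.5 − 0.09(850) = -810, so a = 810
C = 810 + 0.91(7900) = 810 + 7189 = 7999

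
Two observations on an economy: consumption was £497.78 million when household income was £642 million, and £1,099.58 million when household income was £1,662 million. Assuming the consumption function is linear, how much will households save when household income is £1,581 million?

S = 529.21

MPC = (1099.58 − 497.78)/(1662 − 642) = 601.8/1020 = 0.59
a = 497.78 − 0.59(642) = 497.78 − 378.78 = 119
C = 119 + 0.59(1581) = 1051.79
S = 1581 − 1051.79 = 529.21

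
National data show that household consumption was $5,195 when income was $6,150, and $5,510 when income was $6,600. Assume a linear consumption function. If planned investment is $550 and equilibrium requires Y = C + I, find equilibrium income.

Y = 4800

MPC = (5510 − 5195)/(6600 − 6150) = 315/450 = 0.7
a = 5195 − 0.7(6150) = 890
Equilibrium: Y = 890 + 0.7Y + 550
0.3Y = 1440, so Y = 1440/0.3 = 4800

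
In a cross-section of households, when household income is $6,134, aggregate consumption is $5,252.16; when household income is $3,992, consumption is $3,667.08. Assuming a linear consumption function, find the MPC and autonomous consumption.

MPC = 0.74; a = 713

MPC = ΔC/ΔY = (5252.16 − 3667.08)/(6134 − 3992) = 1585.08/2142 = 0.74
a = C − MPC·Y = 3667.08 − 0.74(3992) = 3667.08 − 2954.08 = 713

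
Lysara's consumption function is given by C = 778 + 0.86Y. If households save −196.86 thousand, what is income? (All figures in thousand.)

Y = 4151

S = Y − C = -778 + 0.14Y
-778 + 0.14Y = -196.86, so 0.14Y = 581.14 and Y = 4151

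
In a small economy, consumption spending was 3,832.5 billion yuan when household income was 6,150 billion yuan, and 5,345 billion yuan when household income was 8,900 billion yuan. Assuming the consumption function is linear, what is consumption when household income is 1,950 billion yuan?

MPC = (5345 − 3832.5)/(8900 − 6150) = 1512.5/2750 = 0.55
a = 3832.5 − 0.55(6150) = 3832.5 − 3382.5 = 450
C = 450 + 0.55(1950) = 450 + 1072.5 = 1522.5

C = 1522.5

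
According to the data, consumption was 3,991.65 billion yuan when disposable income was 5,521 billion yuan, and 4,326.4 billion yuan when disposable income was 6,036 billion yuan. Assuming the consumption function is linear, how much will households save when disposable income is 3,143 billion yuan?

MPC = (4326.4 − 3991.65)/(6036 − 5521) = 334.75/515 = 0.65
a = 3991.65 − 0.65(5521) = 3991.65 − 3588.65 = 403
C = 403 + 0.65(3143) = 2445.95
S = 3143 − 2445.95 = 697.05

S = 697.05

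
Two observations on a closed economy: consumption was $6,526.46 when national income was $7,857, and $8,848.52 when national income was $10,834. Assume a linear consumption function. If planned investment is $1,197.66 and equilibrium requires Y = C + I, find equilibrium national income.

MPC = (8848.52 − 6526.46)/(10834 − 7857) = 2322.06/2977 = 0.78
a = 6526.46 − 0.78(7857) = 398
Equilibrium: Y = 398 + 0.78Y + 1197.66
0.22Y = 1595.66, so Y = 1595.66/0.22 = 7253

Y = 7253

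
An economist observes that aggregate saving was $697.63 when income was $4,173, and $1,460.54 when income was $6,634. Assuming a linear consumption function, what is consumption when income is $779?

MPS = ΔS/ΔY = (1460.54 − 697.63)/(6634 − 4173) = 762.91/2461 = 0.31
MPC = 1 − MPS = 0.69
Autonomous saving = 697.63 − 0.31(4173) = -596, so a = 596
C = 596 + 0.69(779) = 596 + 537.51 = 1133.51

C = 1133.51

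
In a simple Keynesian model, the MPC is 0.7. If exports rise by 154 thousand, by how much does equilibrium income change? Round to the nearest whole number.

ΔY ≈ 513

The multiplier is 1/(1 − MPC) = 1/0.3.
ΔY = 154/0.3 = 513.33 ≈ 513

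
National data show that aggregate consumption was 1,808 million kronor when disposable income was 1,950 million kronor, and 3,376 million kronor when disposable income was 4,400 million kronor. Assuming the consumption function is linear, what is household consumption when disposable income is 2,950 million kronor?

MPC = (3376 − 1808)/(4400 − 1950) = 1568/2450 = 0.64
a = 1808 − 0.64(1950) = 1808 − 1248 = 560
C = 560 + 0.64(2950) = 560 + 1888 = 2448

C = 2448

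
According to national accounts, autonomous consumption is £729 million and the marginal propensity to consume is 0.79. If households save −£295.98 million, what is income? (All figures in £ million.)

S = Y − C = -729 + 0.21Y
-729 + 0.21Y = -295.98, so 0.21Y = 433.02 and Y = 2062

Y = 2062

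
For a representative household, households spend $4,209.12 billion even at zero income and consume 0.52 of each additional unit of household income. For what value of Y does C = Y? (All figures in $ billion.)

Y = 8769

At break-even, C = Y: 4209.12 + 0.52Y = Y
0.48Y = 4209.12, so Y = 4209.12/0.48 = 8769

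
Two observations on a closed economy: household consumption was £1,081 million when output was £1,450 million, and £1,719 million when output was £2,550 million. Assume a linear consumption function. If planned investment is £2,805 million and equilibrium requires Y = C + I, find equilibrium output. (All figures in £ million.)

Y = 7250

MPC = (1719 − 1081)/(2550 − 1450) = 638/1100 = 0.58
a = 1081 − 0.58(1450) = 240
Equilibrium: Y = 240 + 0.58Y + 2805
0.42Y = 3045, so Y = 3045/0.42 = 7250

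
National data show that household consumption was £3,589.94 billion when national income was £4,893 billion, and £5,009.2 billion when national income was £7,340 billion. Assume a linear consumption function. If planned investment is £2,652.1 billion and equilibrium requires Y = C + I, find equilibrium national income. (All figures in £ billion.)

MPC = (5009.2 − 3589.94)/(7340 − 4893) = 1419.26/2447 = 0.58
a = 3589.94 − 0.58(4893) = 752
Equilibrium: Y = 752 + 0.58Y + 2652.1
0.42Y = 3404.1, so Y = 3404.1/0.42 = 8105

Y = 8105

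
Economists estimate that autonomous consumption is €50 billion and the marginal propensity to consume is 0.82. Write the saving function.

S = Y − C = Y − (50 + 0.82Y) = -50 + (1 − 0.82)Y

S = -50 + 0.18Y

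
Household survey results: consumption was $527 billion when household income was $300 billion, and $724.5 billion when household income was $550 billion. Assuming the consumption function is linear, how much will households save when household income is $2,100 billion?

S = 151

MPC = (724.5 − 527)/(550 − 300) = 197.5/250 = 0.79
a = 527 − 0.79(300) = 527 − 237 = 290
C = 290 + 0.79(2100) = 1949
S = 2100 − 1949 = 151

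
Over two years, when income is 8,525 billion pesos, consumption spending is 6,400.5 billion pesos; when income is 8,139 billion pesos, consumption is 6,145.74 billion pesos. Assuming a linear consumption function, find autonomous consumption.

a = 774

MPC = ΔC/ΔY = (6400.5 − 6145.74)/(8525 − 8139) = 254.76/386 = 0.66
a = C − MPC·Y = 6145.74 − 0.66(8139) = 6145.74 − 5371.74 = 774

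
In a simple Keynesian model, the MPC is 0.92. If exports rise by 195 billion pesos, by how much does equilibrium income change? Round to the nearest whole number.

The multiplier is 1/(1 − MPC) = 1/0.08.
ΔY = 195/0.08 = 2437.50 ≈ 2438

ΔY ≈ 2438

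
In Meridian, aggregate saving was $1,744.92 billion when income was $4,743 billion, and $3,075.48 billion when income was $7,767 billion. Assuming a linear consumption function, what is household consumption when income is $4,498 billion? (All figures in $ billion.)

C = 2860.88

MPS = ΔS/ΔY = (3075.48 − 1744.92)/(7767 − 4743) = 1330.56/3024 = 0.44
MPC = 1 − MPS = 0.56
Autonomous saving = 1744.92 − 0.44(4743) = -342, so a = 342
C = 342 + 0.56(4498) = 342 + 2518.88 = 2860.88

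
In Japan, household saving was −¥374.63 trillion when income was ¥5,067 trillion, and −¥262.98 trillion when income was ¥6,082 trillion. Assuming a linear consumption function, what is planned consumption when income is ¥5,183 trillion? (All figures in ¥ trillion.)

MPS = ΔS/ΔY = (-262.98 − (-374.63))/(6082 − 5067) = 111.65/1015 = 0.11
MPC = 1 − MPS = 0.89
Autonomous saving = -374.63 − 0.11(5067) = -932, so a = 932
C = 932 + 0.89(5183) = 932 + 4612.87 = 5544.87

C = 5544.87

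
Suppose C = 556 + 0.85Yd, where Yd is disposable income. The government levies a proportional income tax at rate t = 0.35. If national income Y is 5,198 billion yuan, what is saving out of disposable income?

S = -49.195

Yd = (1 − 0.35)(5198) = 0.65(5198) = 3378.7
C = 556 + 0.85(3378.7) = 556 + 2871.895 = 3427.895
S = Yd − C = 3378.7 − 3427.895 = -49.195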